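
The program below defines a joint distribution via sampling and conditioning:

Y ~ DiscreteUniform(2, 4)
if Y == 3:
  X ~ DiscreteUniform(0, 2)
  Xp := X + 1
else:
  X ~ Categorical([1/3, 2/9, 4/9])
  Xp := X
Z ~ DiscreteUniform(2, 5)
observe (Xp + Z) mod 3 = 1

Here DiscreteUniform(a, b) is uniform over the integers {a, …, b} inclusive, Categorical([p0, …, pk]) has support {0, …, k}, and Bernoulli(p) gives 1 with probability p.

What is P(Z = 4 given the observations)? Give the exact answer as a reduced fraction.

P(Z = 4 | obs) = 9/38

Enumerate traces; 12 have nonzero weight after conditioning:
  (Y=2, X=0, Z=4) weight 1/36
  (Y=2, X=1, Z=3) weight 1/54
  (Y=2, X=2, Z=2) weight 1/27
  (Y=2, X=2, Z=5) weight 1/27
  (Y=3, X=0, Z=3) weight 1/36
  (Y=3, X=1, Z=2) weight 1/36
  (Y=3, X=1, Z=5) weight 1/36
  (Y=3, X=2, Z=4) weight 1/36
  … 4 more
Group by Z:
  weight(Z=2) = 11/108
  weight(Z=3) = 7/108
  weight(Z=4) = 1/12
  weight(Z=5) = 11/108
Total weight = 11/108 + 7/108 + 1/12 + 11/108 = 19/54
P(Z=2 | obs) = 11/108 / 19/54 = 11/38
P(Z=3 | obs) = 7/108 / 19/54 = 7/38
P(Z=4 | obs) = 1/12 / 19/54 = 9/38
P(Z=5 | obs) = 11/108 / 19/54 = 11/38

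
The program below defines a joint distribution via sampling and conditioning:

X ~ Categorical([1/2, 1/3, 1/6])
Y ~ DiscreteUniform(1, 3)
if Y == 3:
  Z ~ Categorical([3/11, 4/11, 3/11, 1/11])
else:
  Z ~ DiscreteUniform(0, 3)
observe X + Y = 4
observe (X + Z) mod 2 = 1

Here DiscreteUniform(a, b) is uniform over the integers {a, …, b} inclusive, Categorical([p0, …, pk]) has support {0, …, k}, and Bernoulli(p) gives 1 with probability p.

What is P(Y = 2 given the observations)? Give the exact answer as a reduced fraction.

Enumerate traces; 4 have nonzero weight after conditioning:
  (X=1, Y=3, Z=0) weight 1/33
  (X=1, Y=3, Z=2) weight 1/33
  (X=2, Y=2, Z=1) weight 1/72
  (X=2, Y=2, Z=3) weight 1/72
Group by Y:
  weight(Y=2) = 1/36
  weight(Y=3) = 2/33
Total weight = 1/36 + 2/33 = 35/396
P(Y=2 | obs) = 1/36 / 35/396 = 11/35
P(Y=3 | obs) = 2/33 / 35/396 = 24/35

P(Y = 2 | obs) = 11/35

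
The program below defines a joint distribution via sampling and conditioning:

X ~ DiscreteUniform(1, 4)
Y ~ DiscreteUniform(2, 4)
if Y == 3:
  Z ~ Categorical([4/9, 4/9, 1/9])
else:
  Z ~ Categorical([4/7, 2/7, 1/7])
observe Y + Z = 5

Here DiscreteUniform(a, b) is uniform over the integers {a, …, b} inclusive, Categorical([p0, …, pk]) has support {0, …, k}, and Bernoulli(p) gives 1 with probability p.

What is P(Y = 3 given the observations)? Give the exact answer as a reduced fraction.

P(Y = 3 | obs) = 7/25

Enumerate traces; 8 have nonzero weight after conditioning:
  (X=1, Y=3, Z=2) weight 1/108
  (X=1, Y=4, Z=1) weight 1/42
  (X=2, Y=3, Z=2) weight 1/108
  (X=2, Y=4, Z=1) weight 1/42
  (X=3, Y=3, Z=2) weight 1/108
  (X=3, Y=4, Z=1) weight 1/42
  (X=4, Y=3, Z=2) weight 1/108
  (X=4, Y=4, Z=1) weight 1/42
Group by Y:
  weight(Y=3) = 1/27
  weight(Y=4) = 2/21
Total weight = 1/27 + 2/21 = 25/189
P(Y=3 | obs) = 1/27 / 25/189 = 7/25
P(Y=4 | obs) = 2/21 / 25/189 = 18/25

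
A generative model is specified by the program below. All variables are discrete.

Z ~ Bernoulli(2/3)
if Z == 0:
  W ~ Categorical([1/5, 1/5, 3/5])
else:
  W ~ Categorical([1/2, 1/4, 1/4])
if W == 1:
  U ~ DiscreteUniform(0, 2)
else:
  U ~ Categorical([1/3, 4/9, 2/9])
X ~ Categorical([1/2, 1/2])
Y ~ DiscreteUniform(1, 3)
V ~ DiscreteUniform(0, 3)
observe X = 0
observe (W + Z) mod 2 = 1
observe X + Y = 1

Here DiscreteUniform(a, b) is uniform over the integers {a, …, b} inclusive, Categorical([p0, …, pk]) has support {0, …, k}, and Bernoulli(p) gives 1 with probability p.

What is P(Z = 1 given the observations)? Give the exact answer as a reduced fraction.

Enumerate traces; 36 have nonzero weight after conditioning:
  (Z=0, W=1, U=0, X=0, Y=1, V=0) weight 1/1080
  (Z=0, W=1, U=0, X=0, Y=1, V=1) weight 1/1080
  (Z=0, W=1, U=0, X=0, Y=1, V=2) weight 1/1080
  (Z=0, W=1, U=0, X=0, Y=1, V=3) weight 1/1080
  (Z=0, W=1, U=1, X=0, Y=1, V=0) weight 1/1080
  (Z=0, W=1, U=1, X=0, Y=1, V=1) weight 1/1080
  (Z=0, W=1, U=1, X=0, Y=1, V=2) weight 1/1080
  (Z=0, W=1, U=1, X=0, Y=1, V=3) weight 1/1080
  (Z=1, W=0, U=0, X=0, Y=1, V=0) weight 1/216
  … 27 more
Group by Z:
  weight(Z=0) = 1/90
  weight(Z=1) = 1/12
Total weight = 1/90 + 1/12 = 17/180
P(Z=0 | obs) = 1/90 / 17/180 = 2/17
P(Z=1 | obs) = 1/12 / 17/180 = 15/17

P(Z = 1 | obs) = 15/17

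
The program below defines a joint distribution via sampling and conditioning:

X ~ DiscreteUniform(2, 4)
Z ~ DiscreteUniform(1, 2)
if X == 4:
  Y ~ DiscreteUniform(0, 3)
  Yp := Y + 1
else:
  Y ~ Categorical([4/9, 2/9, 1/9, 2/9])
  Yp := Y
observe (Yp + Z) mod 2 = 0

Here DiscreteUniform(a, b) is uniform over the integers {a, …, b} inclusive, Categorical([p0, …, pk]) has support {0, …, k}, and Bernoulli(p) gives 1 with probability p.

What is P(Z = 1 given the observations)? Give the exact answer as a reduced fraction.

P(Z = 1 | obs) = 25/54

Enumerate traces; 12 have nonzero weight after conditioning:
  (X=2, Z=1, Y=1) weight 1/27
  (X=2, Z=1, Y=3) weight 1/27
  (X=2, Z=2, Y=0) weight 2/27
  (X=2, Z=2, Y=2) weight 1/54
  (X=3, Z=1, Y=1) weight 1/27
  (X=3, Z=1, Y=3) weight 1/27
  (X=3, Z=2, Y=0) weight 2/27
  (X=3, Z=2, Y=2) weight 1/54
  … 4 more
Group by Z:
  weight(Z=1) = 25/108
  weight(Z=2) = 29/108
Total weight = 25/108 + 29/108 = 1/2
P(Z=1 | obs) = 25/108 / 1/2 = 25/54
P(Z=2 | obs) = 29/108 / 1/2 = 29/54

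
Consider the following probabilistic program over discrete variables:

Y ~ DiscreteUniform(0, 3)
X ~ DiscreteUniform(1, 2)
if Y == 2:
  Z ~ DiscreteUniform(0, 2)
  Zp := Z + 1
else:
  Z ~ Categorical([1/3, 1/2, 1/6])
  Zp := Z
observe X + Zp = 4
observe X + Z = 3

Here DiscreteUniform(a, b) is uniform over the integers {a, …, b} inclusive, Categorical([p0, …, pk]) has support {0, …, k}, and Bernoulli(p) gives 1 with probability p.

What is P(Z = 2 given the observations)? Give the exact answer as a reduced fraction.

Enumerate traces; 2 have nonzero weight after conditioning:
  (Y=2, X=1, Z=2) weight 1/24
  (Y=2, X=2, Z=1) weight 1/24
Group by Z:
  weight(Z=1) = 1/24
  weight(Z=2) = 1/24
Total weight = 1/24 + 1/24 = 1/12
P(Z=1 | obs) = 1/24 / 1/12 = 1/2
P(Z=2 | obs) = 1/24 / 1/12 = 1/2

P(Z = 2 | obs) = 1/2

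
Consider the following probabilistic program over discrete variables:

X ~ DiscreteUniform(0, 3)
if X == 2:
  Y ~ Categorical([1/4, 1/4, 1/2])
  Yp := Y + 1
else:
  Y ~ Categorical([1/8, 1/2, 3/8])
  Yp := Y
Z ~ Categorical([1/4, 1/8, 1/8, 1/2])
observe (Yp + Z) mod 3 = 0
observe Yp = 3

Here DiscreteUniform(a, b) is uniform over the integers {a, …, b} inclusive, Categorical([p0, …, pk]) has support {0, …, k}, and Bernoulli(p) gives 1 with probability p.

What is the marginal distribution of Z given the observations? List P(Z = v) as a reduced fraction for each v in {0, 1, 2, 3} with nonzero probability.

Enumerate traces; 2 have nonzero weight after conditioning:
  (X=2, Y=2, Z=0) weight 1/32
  (X=2, Y=2, Z=3) weight 1/16
Group by Z:
  weight(Z=0) = 1/32
  weight(Z=3) = 1/16
Total weight = 1/32 + 1/16 = 3/32
P(Z=0 | obs) = 1/32 / 3/32 = 1/3
P(Z=3 | obs) = 1/16 / 3/32 = 2/3

P(Z=0) = 1/3, P(Z=3) = 2/3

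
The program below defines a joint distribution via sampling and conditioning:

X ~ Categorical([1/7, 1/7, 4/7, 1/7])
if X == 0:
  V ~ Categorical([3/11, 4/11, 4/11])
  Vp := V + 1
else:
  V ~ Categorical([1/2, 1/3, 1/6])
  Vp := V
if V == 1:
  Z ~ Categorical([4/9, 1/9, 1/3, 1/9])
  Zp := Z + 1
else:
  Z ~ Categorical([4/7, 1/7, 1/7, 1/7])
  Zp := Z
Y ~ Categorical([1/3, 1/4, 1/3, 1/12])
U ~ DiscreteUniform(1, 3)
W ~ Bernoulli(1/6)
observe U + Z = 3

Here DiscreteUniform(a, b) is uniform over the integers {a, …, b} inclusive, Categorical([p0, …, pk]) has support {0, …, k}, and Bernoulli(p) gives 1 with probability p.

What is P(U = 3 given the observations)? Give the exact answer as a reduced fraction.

Enumerate traces; 288 have nonzero weight after conditioning:
  (X=0, V=0, Z=0, Y=0, U=3, W=0) weight 10/4851
  (X=0, V=0, Z=0, Y=0, U=3, W=1) weight 2/4851
  (X=0, V=0, Z=0, Y=1, U=3, W=0) weight 5/3234
  (X=0, V=0, Z=0, Y=1, U=3, W=1) weight 1/3234
  (X=0, V=0, Z=0, Y=2, U=3, W=0) weight 10/4851
  (X=0, V=0, Z=0, Y=2, U=3, W=1) weight 2/4851
  (X=0, V=0, Z=0, Y=3, U=3, W=0) weight 5/9702
  (X=0, V=0, Z=0, Y=3, U=3, W=1) weight 1/9702
  (X=0, V=0, Z=1, Y=0, U=2, W=0) weight 5/9702
  (X=0, V=0, Z=2, Y=0, U=1, W=0) weight 5/9702
  … 278 more
Group by U:
  weight(U=1) = 335/4851
  weight(U=2) = 641/14553
  weight(U=3) = 2564/14553
Total weight = 335/4851 + 641/14553 + 2564/14553 = 4210/14553
P(U=1 | obs) = 335/4851 / 4210/14553 = 201/842
P(U=2 | obs) = 641/14553 / 4210/14553 = 641/4210
P(U=3 | obs) = 2564/14553 / 4210/14553 = 1282/2105

P(U = 3 | obs) = 1282/2105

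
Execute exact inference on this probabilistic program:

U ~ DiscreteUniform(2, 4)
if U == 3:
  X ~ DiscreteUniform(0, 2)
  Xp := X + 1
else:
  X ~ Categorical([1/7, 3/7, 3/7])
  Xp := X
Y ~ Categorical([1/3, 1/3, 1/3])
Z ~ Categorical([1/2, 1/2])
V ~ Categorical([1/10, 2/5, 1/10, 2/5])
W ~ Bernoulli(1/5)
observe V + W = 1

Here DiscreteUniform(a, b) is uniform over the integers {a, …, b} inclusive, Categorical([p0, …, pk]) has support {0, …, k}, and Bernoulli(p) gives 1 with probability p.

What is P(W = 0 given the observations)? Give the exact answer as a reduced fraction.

P(W = 0 | obs) = 16/17

Enumerate traces; 108 have nonzero weight after conditioning:
  (U=2, X=0, Y=0, Z=0, V=0, W=1) weight 1/6300
  (U=2, X=0, Y=0, Z=0, V=1, W=0) weight 4/1575
  (U=2, X=0, Y=0, Z=1, V=0, W=1) weight 1/6300
  (U=2, X=0, Y=0, Z=1, V=1, W=0) weight 4/1575
  (U=2, X=0, Y=1, Z=0, V=0, W=1) weight 1/6300
  (U=2, X=0, Y=1, Z=0, V=1, W=0) weight 4/1575
  (U=2, X=0, Y=1, Z=1, V=0, W=1) weight 1/6300
  (U=2, X=0, Y=1, Z=1, V=1, W=0) weight 4/1575
  … 100 more
Group by W:
  weight(W=0) = 8/25
  weight(W=1) = 1/50
Total weight = 8/25 + 1/50 = 17/50
P(W=0 | obs) = 8/25 / 17/50 = 16/17
P(W=1 | obs) = 1/50 / 17/50 = 1/17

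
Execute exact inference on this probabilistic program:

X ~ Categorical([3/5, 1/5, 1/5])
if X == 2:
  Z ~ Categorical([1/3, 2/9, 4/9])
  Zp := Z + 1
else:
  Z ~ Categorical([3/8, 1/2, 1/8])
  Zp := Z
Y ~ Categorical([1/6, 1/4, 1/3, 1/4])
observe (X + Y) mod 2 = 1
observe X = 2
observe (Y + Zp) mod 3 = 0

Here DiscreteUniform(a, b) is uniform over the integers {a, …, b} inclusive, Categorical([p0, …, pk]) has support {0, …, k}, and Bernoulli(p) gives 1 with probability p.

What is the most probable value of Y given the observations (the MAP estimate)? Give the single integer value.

argmax_v P(Y = v | obs) = 3

Enumerate traces; 2 have nonzero weight after conditioning:
  (X=2, Z=1, Y=1) weight 1/90
  (X=2, Z=2, Y=3) weight 1/45
Group by Y:
  weight(Y=1) = 1/90
  weight(Y=3) = 1/45
Total weight = 1/90 + 1/45 = 1/30
P(Y=1 | obs) = 1/90 / 1/30 = 1/3
P(Y=3 | obs) = 1/45 / 1/30 = 2/3
argmax = 3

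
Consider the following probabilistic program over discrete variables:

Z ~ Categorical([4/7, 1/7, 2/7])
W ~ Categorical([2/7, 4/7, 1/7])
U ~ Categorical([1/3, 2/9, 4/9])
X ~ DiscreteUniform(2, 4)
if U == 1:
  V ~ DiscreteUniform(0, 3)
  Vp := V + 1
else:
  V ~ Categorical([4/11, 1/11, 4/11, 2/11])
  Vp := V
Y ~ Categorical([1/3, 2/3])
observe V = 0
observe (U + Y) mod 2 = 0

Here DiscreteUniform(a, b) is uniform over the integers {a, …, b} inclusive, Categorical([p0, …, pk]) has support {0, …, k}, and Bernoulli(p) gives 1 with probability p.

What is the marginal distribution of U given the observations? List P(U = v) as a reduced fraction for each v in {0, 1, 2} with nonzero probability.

P(U=0) = 4/13, P(U=1) = 11/39, P(U=2) = 16/39

Enumerate traces; 81 have nonzero weight after conditioning:
  (Z=0, W=0, U=0, X=2, V=0, Y=0) weight 32/14553
  (Z=0, W=0, U=0, X=3, V=0, Y=0) weight 32/14553
  (Z=0, W=0, U=0, X=4, V=0, Y=0) weight 32/14553
  (Z=0, W=0, U=1, X=2, V=0, Y=1) weight 8/3969
  (Z=0, W=0, U=1, X=3, V=0, Y=1) weight 8/3969
  (Z=0, W=0, U=1, X=4, V=0, Y=1) weight 8/3969
  (Z=0, W=0, U=2, X=2, V=0, Y=0) weight 128/43659
  (Z=0, W=0, U=2, X=3, V=0, Y=0) weight 128/43659
  … 73 more
Group by U:
  weight(U=0) = 4/99
  weight(U=1) = 1/27
  weight(U=2) = 16/297
Total weight = 4/99 + 1/27 + 16/297 = 13/99
P(U=0 | obs) = 4/99 / 13/99 = 4/13
P(U=1 | obs) = 1/27 / 13/99 = 11/39
P(U=2 | obs) = 16/297 / 13/99 = 16/39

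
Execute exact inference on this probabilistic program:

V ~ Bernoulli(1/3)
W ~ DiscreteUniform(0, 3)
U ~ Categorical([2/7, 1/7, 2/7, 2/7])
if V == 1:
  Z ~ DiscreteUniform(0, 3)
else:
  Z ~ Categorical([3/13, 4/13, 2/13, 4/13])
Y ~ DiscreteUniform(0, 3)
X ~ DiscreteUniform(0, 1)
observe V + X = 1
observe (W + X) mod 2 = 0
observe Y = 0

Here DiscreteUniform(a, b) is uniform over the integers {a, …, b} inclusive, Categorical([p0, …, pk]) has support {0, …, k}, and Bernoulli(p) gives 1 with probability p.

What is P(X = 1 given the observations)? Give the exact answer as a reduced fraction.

P(X = 1 | obs) = 2/3

Enumerate traces; 64 have nonzero weight after conditioning:
  (V=0, W=1, U=0, Z=0, Y=0, X=1) weight 1/728
  (V=0, W=1, U=0, Z=1, Y=0, X=1) weight 1/546
  (V=0, W=1, U=0, Z=2, Y=0, X=1) weight 1/1092
  (V=0, W=1, U=0, Z=3, Y=0, X=1) weight 1/546
  (V=0, W=1, U=1, Z=0, Y=0, X=1) weight 1/1456
  (V=0, W=1, U=1, Z=1, Y=0, X=1) weight 1/1092
  (V=0, W=1, U=1, Z=2, Y=0, X=1) weight 1/2184
  (V=0, W=1, U=1, Z=3, Y=0, X=1) weight 1/1092
  (V=1, W=0, U=0, Z=0, Y=0, X=0) weight 1/1344
  … 55 more
Group by X:
  weight(X=0) = 1/48
  weight(X=1) = 1/24
Total weight = 1/48 + 1/24 = 1/16
P(X=0 | obs) = 1/48 / 1/16 = 1/3
P(X=1 | obs) = 1/24 / 1/16 = 2/3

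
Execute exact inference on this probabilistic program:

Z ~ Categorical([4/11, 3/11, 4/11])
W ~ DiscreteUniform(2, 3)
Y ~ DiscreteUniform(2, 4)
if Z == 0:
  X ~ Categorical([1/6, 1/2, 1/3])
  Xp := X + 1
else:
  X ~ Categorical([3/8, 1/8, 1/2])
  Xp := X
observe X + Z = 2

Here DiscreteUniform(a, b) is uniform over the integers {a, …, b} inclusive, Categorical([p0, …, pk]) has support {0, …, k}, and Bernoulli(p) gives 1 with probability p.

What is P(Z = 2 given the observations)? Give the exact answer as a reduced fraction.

Enumerate traces; 18 have nonzero weight after conditioning:
  (Z=0, W=2, Y=2, X=2) weight 2/99
  (Z=0, W=2, Y=3, X=2) weight 2/99
  (Z=0, W=2, Y=4, X=2) weight 2/99
  (Z=0, W=3, Y=2, X=2) weight 2/99
  (Z=0, W=3, Y=3, X=2) weight 2/99
  (Z=0, W=3, Y=4, X=2) weight 2/99
  (Z=1, W=2, Y=2, X=1) weight 1/176
  (Z=1, W=2, Y=3, X=1) weight 1/176
  (Z=2, W=2, Y=2, X=0) weight 1/44
  … 9 more
Group by Z:
  weight(Z=0) = 4/33
  weight(Z=1) = 3/88
  weight(Z=2) = 3/22
Total weight = 4/33 + 3/88 + 3/22 = 7/24
P(Z=0 | obs) = 4/33 / 7/24 = 32/77
P(Z=1 | obs) = 3/88 / 7/24 = 9/77
P(Z=2 | obs) = 3/22 / 7/24 = 36/77

P(Z = 2 | obs) = 36/77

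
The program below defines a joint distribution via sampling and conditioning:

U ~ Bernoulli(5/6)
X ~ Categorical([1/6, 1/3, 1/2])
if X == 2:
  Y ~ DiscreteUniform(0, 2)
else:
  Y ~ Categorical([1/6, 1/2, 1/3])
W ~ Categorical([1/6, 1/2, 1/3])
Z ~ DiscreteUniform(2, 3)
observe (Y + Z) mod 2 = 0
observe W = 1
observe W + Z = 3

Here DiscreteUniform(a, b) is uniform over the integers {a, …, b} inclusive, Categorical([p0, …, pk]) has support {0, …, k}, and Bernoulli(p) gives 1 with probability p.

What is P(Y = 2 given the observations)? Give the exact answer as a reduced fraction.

P(Y = 2 | obs) = 4/7

Enumerate traces; 12 have nonzero weight after conditioning:
  (U=0, X=0, Y=0, W=1, Z=2) weight 1/864
  (U=0, X=0, Y=2, W=1, Z=2) weight 1/432
  (U=0, X=1, Y=0, W=1, Z=2) weight 1/432
  (U=0, X=1, Y=2, W=1, Z=2) weight 1/216
  (U=0, X=2, Y=0, W=1, Z=2) weight 1/144
  (U=0, X=2, Y=2, W=1, Z=2) weight 1/144
  (U=1, X=0, Y=0, W=1, Z=2) weight 5/864
  (U=1, X=0, Y=2, W=1, Z=2) weight 5/432
  … 4 more
Group by Y:
  weight(Y=0) = 1/16
  weight(Y=2) = 1/12
Total weight = 1/16 + 1/12 = 7/48
P(Y=0 | obs) = 1/16 / 7/48 = 3/7
P(Y=2 | obs) = 1/12 / 7/48 = 4/7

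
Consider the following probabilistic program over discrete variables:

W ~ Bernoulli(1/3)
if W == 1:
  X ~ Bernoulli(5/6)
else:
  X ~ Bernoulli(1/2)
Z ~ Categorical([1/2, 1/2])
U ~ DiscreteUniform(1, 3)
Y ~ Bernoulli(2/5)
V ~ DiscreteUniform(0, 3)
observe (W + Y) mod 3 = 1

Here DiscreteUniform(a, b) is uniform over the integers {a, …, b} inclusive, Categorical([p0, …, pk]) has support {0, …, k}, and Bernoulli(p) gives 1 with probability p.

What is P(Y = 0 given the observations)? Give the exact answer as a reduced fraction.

P(Y = 0 | obs) = 3/7

Enumerate traces; 96 have nonzero weight after conditioning:
  (W=0, X=0, Z=0, U=1, Y=1, V=0) weight 1/180
  (W=0, X=0, Z=0, U=1, Y=1, V=1) weight 1/180
  (W=0, X=0, Z=0, U=1, Y=1, V=2) weight 1/180
  (W=0, X=0, Z=0, U=1, Y=1, V=3) weight 1/180
  (W=0, X=0, Z=0, U=2, Y=1, V=0) weight 1/180
  (W=0, X=0, Z=0, U=2, Y=1, V=1) weight 1/180
  (W=0, X=0, Z=0, U=2, Y=1, V=2) weight 1/180
  (W=0, X=0, Z=0, U=2, Y=1, V=3) weight 1/180
  (W=1, X=0, Z=0, U=1, Y=0, V=0) weight 1/720
  … 87 more
Group by Y:
  weight(Y=0) = 1/5
  weight(Y=1) = 4/15
Total weight = 1/5 + 4/15 = 7/15
P(Y=0 | obs) = 1/5 / 7/15 = 3/7
P(Y=1 | obs) = 4/15 / 7/15 = 4/7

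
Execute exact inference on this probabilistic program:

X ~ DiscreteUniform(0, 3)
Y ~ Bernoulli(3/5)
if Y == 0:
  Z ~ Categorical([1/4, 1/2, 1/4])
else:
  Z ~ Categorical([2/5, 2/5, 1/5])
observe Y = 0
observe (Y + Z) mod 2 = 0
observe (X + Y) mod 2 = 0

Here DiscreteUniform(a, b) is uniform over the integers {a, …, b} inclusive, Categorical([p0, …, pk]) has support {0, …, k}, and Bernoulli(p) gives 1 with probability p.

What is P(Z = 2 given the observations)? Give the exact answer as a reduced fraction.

Enumerate traces; 4 have nonzero weight after conditioning:
  (X=0, Y=0, Z=0) weight 1/40
  (X=0, Y=0, Z=2) weight 1/40
  (X=2, Y=0, Z=0) weight 1/40
  (X=2, Y=0, Z=2) weight 1/40
Group by Z:
  weight(Z=0) = 1/20
  weight(Z=2) = 1/20
Total weight = 1/20 + 1/20 = 1/10
P(Z=0 | obs) = 1/20 / 1/10 = 1/2
P(Z=2 | obs) = 1/20 / 1/10 = 1/2

P(Z = 2 | obs) = 1/2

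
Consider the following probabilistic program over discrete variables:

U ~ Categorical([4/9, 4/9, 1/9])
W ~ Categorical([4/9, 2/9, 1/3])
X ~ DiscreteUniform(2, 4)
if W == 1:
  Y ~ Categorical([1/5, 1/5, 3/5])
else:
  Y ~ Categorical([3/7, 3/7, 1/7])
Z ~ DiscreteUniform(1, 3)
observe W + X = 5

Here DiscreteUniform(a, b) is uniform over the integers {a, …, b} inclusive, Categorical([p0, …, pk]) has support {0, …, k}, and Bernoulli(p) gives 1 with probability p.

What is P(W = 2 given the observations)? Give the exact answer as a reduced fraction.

Enumerate traces; 54 have nonzero weight after conditioning:
  (U=0, W=1, X=4, Y=0, Z=1) weight 8/3645
  (U=0, W=1, X=4, Y=0, Z=2) weight 8/3645
  (U=0, W=1, X=4, Y=0, Z=3) weight 8/3645
  (U=0, W=1, X=4, Y=1, Z=1) weight 8/3645
  (U=0, W=1, X=4, Y=1, Z=2) weight 8/3645
  (U=0, W=1, X=4, Y=1, Z=3) weight 8/3645
  (U=0, W=1, X=4, Y=2, Z=1) weight 8/1215
  (U=0, W=1, X=4, Y=2, Z=2) weight 8/1215
  (U=0, W=2, X=3, Y=0, Z=1) weight 4/567
  … 45 more
Group by W:
  weight(W=1) = 2/27
  weight(W=2) = 1/9
Total weight = 2/27 + 1/9 = 5/27
P(W=1 | obs) = 2/27 / 5/27 = 2/5
P(W=2 | obs) = 1/9 / 5/27 = 3/5

P(W = 2 | obs) = 3/5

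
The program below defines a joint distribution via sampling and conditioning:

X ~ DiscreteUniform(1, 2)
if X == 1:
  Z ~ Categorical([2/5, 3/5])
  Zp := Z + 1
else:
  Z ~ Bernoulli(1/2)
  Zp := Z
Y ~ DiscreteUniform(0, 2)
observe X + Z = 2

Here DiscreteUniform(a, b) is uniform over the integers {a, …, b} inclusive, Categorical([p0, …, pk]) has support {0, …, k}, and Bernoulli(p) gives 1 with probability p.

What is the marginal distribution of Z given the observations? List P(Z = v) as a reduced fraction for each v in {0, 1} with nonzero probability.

P(Z=0) = 5/11, P(Z=1) = 6/11

Enumerate traces; 6 have nonzero weight after conditioning:
  (X=1, Z=1, Y=0) weight 1/10
  (X=1, Z=1, Y=1) weight 1/10
  (X=1, Z=1, Y=2) weight 1/10
  (X=2, Z=0, Y=0) weight 1/12
  (X=2, Z=0, Y=1) weight 1/12
  (X=2, Z=0, Y=2) weight 1/12
Group by Z:
  weight(Z=0) = 1/4
  weight(Z=1) = 3/10
Total weight = 1/4 + 3/10 = 11/20
P(Z=0 | obs) = 1/4 / 11/20 = 5/11
P(Z=1 | obs) = 3/10 / 11/20 = 6/11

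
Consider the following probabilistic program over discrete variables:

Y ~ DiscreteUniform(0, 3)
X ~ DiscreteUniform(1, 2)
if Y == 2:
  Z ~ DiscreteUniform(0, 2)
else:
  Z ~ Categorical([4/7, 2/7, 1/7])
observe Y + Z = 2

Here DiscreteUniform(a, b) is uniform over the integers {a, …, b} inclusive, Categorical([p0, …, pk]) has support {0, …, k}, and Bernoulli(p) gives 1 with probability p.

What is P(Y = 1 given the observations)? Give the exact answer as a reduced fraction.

Enumerate traces; 6 have nonzero weight after conditioning:
  (Y=0, X=1, Z=2) weight 1/56
  (Y=0, X=2, Z=2) weight 1/56
  (Y=1, X=1, Z=1) weight 1/28
  (Y=1, X=2, Z=1) weight 1/28
  (Y=2, X=1, Z=0) weight 1/24
  (Y=2, X=2, Z=0) weight 1/24
Group by Y:
  weight(Y=0) = 1/28
  weight(Y=1) = 1/14
  weight(Y=2) = 1/12
Total weight = 1/28 + 1/14 + 1/12 = 4/21
P(Y=0 | obs) = 1/28 / 4/21 = 3/16
P(Y=1 | obs) = 1/14 / 4/21 = 3/8
P(Y=2 | obs) = 1/12 / 4/21 = 7/16

P(Y = 1 | obs) = 3/8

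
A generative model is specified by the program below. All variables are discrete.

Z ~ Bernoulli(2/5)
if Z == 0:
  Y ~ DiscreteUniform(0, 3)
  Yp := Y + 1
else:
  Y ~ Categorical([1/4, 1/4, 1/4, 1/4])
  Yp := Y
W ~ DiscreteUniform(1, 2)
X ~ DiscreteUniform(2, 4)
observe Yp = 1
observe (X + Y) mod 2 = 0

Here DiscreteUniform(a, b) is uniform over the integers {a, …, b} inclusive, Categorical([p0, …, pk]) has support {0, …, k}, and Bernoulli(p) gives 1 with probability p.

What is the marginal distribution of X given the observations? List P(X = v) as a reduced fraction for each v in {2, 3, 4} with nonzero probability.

P(X=2) = 3/8, P(X=3) = 1/4, P(X=4) = 3/8

Enumerate traces; 6 have nonzero weight after conditioning:
  (Z=0, Y=0, W=1, X=2) weight 1/40
  (Z=0, Y=0, W=1, X=4) weight 1/40
  (Z=0, Y=0, W=2, X=2) weight 1/40
  (Z=0, Y=0, W=2, X=4) weight 1/40
  (Z=1, Y=1, W=1, X=3) weight 1/60
  (Z=1, Y=1, W=2, X=3) weight 1/60
Group by X:
  weight(X=2) = 1/20
  weight(X=3) = 1/30
  weight(X=4) = 1/20
Total weight = 1/20 + 1/30 + 1/20 = 2/15
P(X=2 | obs) = 1/20 / 2/15 = 3/8
P(X=3 | obs) = 1/30 / 2/15 = 1/4
P(X=4 | obs) = 1/20 / 2/15 = 3/8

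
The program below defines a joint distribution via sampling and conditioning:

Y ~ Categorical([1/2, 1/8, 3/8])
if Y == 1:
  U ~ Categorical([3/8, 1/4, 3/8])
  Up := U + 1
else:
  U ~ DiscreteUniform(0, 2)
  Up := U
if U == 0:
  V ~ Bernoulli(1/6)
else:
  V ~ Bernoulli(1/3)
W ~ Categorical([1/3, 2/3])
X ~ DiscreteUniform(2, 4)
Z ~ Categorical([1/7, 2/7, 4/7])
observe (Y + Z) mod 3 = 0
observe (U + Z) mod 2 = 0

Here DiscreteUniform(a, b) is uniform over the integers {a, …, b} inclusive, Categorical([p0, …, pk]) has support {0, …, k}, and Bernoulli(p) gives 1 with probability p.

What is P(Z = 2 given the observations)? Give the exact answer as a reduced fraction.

Enumerate traces; 60 have nonzero weight after conditioning:
  (Y=0, U=0, V=0, W=0, X=2, Z=0) weight 5/2268
  (Y=0, U=0, V=0, W=0, X=3, Z=0) weight 5/2268
  (Y=0, U=0, V=0, W=0, X=4, Z=0) weight 5/2268
  (Y=0, U=0, V=0, W=1, X=2, Z=0) weight 5/1134
  (Y=0, U=0, V=0, W=1, X=3, Z=0) weight 5/1134
  (Y=0, U=0, V=0, W=1, X=4, Z=0) weight 5/1134
  (Y=0, U=0, V=1, W=0, X=2, Z=0) weight 1/2268
  (Y=0, U=0, V=1, W=0, X=3, Z=0) weight 1/2268
  (Y=1, U=0, V=0, W=0, X=2, Z=2) weight 5/2016
  (Y=2, U=1, V=0, W=0, X=2, Z=1) weight 1/378
  … 50 more
Group by Z:
  weight(Z=0) = 1/21
  weight(Z=1) = 1/28
  weight(Z=2) = 3/56
Total weight = 1/21 + 1/28 + 3/56 = 23/168
P(Z=0 | obs) = 1/21 / 23/168 = 8/23
P(Z=1 | obs) = 1/28 / 23/168 = 6/23
P(Z=2 | obs) = 3/56 / 23/168 = 9/23

P(Z = 2 | obs) = 9/23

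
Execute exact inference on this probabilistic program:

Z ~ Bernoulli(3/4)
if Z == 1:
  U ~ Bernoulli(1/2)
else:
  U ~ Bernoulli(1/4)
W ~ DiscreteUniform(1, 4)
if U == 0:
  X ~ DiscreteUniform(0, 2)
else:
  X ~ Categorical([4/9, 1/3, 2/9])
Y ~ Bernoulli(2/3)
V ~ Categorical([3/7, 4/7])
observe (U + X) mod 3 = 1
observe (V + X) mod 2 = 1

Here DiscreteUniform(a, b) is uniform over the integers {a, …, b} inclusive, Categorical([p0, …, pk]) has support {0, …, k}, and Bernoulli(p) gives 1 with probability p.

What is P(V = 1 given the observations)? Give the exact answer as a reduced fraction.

Enumerate traces; 32 have nonzero weight after conditioning:
  (Z=0, U=0, W=1, X=1, Y=0, V=0) weight 1/448
  (Z=0, U=0, W=1, X=1, Y=1, V=0) weight 1/224
  (Z=0, U=0, W=2, X=1, Y=0, V=0) weight 1/448
  (Z=0, U=0, W=2, X=1, Y=1, V=0) weight 1/224
  (Z=0, U=0, W=3, X=1, Y=0, V=0) weight 1/448
  (Z=0, U=0, W=3, X=1, Y=1, V=0) weight 1/224
  (Z=0, U=0, W=4, X=1, Y=0, V=0) weight 1/448
  (Z=0, U=0, W=4, X=1, Y=1, V=0) weight 1/224
  (Z=0, U=1, W=1, X=0, Y=0, V=1) weight 1/756
  … 23 more
Group by V:
  weight(V=0) = 9/112
  weight(V=1) = 1/9
Total weight = 9/112 + 1/9 = 193/1008
P(V=0 | obs) = 9/112 / 193/1008 = 81/193
P(V=1 | obs) = 1/9 / 193/1008 = 112/193

P(V = 1 | obs) = 112/193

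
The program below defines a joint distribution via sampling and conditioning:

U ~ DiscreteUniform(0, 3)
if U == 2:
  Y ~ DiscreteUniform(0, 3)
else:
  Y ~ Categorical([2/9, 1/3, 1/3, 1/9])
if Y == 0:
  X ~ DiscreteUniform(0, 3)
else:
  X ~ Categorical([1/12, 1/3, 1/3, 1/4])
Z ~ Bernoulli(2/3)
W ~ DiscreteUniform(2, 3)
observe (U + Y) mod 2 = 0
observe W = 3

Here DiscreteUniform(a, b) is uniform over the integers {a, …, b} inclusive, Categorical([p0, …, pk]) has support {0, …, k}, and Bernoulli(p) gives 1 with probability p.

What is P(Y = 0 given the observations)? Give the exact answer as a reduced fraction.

P(Y = 0 | obs) = 17/70

Enumerate traces; 64 have nonzero weight after conditioning:
  (U=0, Y=0, X=0, Z=0, W=3) weight 1/432
  (U=0, Y=0, X=0, Z=1, W=3) weight 1/216
  (U=0, Y=0, X=1, Z=0, W=3) weight 1/432
  (U=0, Y=0, X=1, Z=1, W=3) weight 1/216
  (U=0, Y=0, X=2, Z=0, W=3) weight 1/432
  (U=0, Y=0, X=2, Z=1, W=3) weight 1/216
  (U=0, Y=0, X=3, Z=0, W=3) weight 1/432
  (U=0, Y=0, X=3, Z=1, W=3) weight 1/216
  (U=0, Y=2, X=0, Z=0, W=3) weight 1/864
  (U=1, Y=1, X=0, Z=0, W=3) weight 1/864
  … 54 more
Group by Y:
  weight(Y=0) = 17/288
  weight(Y=1) = 1/12
  weight(Y=2) = 7/96
  weight(Y=3) = 1/36
Total weight = 17/288 + 1/12 + 7/96 + 1/36 = 35/144
P(Y=0 | obs) = 17/288 / 35/144 = 17/70
P(Y=1 | obs) = 1/12 / 35/144 = 12/35
P(Y=2 | obs) = 7/96 / 35/144 = 3/10
P(Y=3 | obs) = 1/36 / 35/144 = 4/35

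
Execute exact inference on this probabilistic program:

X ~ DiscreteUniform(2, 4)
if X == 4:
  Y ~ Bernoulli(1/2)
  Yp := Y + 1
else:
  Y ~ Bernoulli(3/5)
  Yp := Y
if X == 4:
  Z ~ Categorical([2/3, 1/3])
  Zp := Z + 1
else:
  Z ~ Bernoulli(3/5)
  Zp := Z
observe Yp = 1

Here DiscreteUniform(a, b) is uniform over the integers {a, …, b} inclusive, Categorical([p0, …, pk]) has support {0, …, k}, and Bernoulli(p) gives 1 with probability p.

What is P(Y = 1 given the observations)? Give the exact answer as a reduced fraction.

P(Y = 1 | obs) = 12/17

Enumerate traces; 6 have nonzero weight after conditioning:
  (X=2, Y=1, Z=0) weight 2/25
  (X=2, Y=1, Z=1) weight 3/25
  (X=3, Y=1, Z=0) weight 2/25
  (X=3, Y=1, Z=1) weight 3/25
  (X=4, Y=0, Z=0) weight 1/9
  (X=4, Y=0, Z=1) weight 1/18
Group by Y:
  weight(Y=0) = 1/6
  weight(Y=1) = 2/5
Total weight = 1/6 + 2/5 = 17/30
P(Y=0 | obs) = 1/6 / 17/30 = 5/17
P(Y=1 | obs) = 2/5 / 17/30 = 12/17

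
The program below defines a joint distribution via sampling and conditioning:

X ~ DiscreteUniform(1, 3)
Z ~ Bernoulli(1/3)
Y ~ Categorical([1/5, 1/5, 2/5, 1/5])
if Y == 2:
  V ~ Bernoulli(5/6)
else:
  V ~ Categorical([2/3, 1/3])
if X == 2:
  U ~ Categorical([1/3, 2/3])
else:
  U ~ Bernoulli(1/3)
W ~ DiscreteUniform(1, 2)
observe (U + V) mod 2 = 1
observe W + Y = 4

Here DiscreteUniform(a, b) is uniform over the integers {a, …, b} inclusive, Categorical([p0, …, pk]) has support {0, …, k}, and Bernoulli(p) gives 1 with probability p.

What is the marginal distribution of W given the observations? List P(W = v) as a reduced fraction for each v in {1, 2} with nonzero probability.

Enumerate traces; 24 have nonzero weight after conditioning:
  (X=1, Z=0, Y=2, V=0, U=1, W=2) weight 1/405
  (X=1, Z=0, Y=2, V=1, U=0, W=2) weight 2/81
  (X=1, Z=0, Y=3, V=0, U=1, W=1) weight 2/405
  (X=1, Z=0, Y=3, V=1, U=0, W=1) weight 2/405
  (X=1, Z=1, Y=2, V=0, U=1, W=2) weight 1/810
  (X=1, Z=1, Y=2, V=1, U=0, W=2) weight 1/81
  (X=1, Z=1, Y=3, V=0, U=1, W=1) weight 1/405
  (X=1, Z=1, Y=3, V=1, U=0, W=1) weight 1/405
  … 16 more
Group by W:
  weight(W=1) = 13/270
  weight(W=2) = 29/270
Total weight = 13/270 + 29/270 = 7/45
P(W=1 | obs) = 13/270 / 7/45 = 13/42
P(W=2 | obs) = 29/270 / 7/45 = 29/42

P(W=1) = 13/42, P(W=2) = 29/42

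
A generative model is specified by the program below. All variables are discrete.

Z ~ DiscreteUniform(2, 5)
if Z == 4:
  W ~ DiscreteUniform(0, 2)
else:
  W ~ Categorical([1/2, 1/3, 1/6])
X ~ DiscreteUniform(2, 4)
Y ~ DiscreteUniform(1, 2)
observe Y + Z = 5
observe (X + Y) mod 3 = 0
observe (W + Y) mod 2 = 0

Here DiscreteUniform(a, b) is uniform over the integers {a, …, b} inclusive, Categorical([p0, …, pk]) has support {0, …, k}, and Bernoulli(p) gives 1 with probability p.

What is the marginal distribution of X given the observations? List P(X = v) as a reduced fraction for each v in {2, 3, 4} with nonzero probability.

P(X=2) = 1/3, P(X=4) = 2/3

Enumerate traces; 3 have nonzero weight after conditioning:
  (Z=3, W=0, X=4, Y=2) weight 1/48
  (Z=3, W=2, X=4, Y=2) weight 1/144
  (Z=4, W=1, X=2, Y=1) weight 1/72
Group by X:
  weight(X=2) = 1/72
  weight(X=4) = 1/36
Total weight = 1/72 + 1/36 = 1/24
P(X=2 | obs) = 1/72 / 1/24 = 1/3
P(X=4 | obs) = 1/36 / 1/24 = 2/3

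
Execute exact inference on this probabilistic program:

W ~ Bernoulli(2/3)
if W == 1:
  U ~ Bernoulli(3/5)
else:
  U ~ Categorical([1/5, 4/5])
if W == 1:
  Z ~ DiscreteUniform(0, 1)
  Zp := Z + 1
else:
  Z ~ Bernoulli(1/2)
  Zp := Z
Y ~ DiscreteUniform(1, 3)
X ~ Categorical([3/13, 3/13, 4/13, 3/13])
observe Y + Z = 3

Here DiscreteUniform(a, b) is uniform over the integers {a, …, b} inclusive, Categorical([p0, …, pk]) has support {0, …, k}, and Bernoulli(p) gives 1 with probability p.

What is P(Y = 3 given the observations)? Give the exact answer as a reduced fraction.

Enumerate traces; 32 have nonzero weight after conditioning:
  (W=0, U=0, Z=0, Y=3, X=0) weight 1/390
  (W=0, U=0, Z=0, Y=3, X=1) weight 1/390
  (W=0, U=0, Z=0, Y=3, X=2) weight 2/585
  (W=0, U=0, Z=0, Y=3, X=3) weight 1/390
  (W=0, U=0, Z=1, Y=2, X=0) weight 1/390
  (W=0, U=0, Z=1, Y=2, X=1) weight 1/390
  (W=0, U=0, Z=1, Y=2, X=2) weight 2/585
  (W=0, U=0, Z=1, Y=2, X=3) weight 1/390
  … 24 more
Group by Y:
  weight(Y=2) = 1/6
  weight(Y=3) = 1/6
Total weight = 1/6 + 1/6 = 1/3
P(Y=2 | obs) = 1/6 / 1/3 = 1/2
P(Y=3 | obs) = 1/6 / 1/3 = 1/2

P(Y = 3 | obs) = 1/2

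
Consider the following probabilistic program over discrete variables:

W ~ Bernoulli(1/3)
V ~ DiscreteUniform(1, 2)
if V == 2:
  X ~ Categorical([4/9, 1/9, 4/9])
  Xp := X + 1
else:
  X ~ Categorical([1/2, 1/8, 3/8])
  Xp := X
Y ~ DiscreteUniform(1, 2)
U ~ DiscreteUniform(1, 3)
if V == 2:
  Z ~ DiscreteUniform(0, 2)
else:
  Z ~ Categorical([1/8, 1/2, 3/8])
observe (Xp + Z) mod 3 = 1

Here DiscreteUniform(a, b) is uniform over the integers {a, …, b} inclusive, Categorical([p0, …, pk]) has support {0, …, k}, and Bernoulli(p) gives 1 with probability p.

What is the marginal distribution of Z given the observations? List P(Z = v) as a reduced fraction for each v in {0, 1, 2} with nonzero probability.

P(Z=0) = 283/1278, P(Z=1) = 344/639, P(Z=2) = 307/1278

Enumerate traces; 72 have nonzero weight after conditioning:
  (W=0, V=1, X=0, Y=1, U=1, Z=1) weight 1/72
  (W=0, V=1, X=0, Y=1, U=2, Z=1) weight 1/72
  (W=0, V=1, X=0, Y=1, U=3, Z=1) weight 1/72
  (W=0, V=1, X=0, Y=2, U=1, Z=1) weight 1/72
  (W=0, V=1, X=0, Y=2, U=2, Z=1) weight 1/72
  (W=0, V=1, X=0, Y=2, U=3, Z=1) weight 1/72
  (W=0, V=1, X=1, Y=1, U=1, Z=0) weight 1/1152
  (W=0, V=1, X=1, Y=1, U=2, Z=0) weight 1/1152
  (W=0, V=1, X=2, Y=1, U=1, Z=2) weight 1/128
  … 63 more
Group by Z:
  weight(Z=0) = 283/3456
  weight(Z=1) = 43/216
  weight(Z=2) = 307/3456
Total weight = 283/3456 + 43/216 + 307/3456 = 71/192
P(Z=0 | obs) = 283/3456 / 71/192 = 283/1278
P(Z=1 | obs) = 43/216 / 71/192 = 344/639
P(Z=2 | obs) = 307/3456 / 71/192 = 307/1278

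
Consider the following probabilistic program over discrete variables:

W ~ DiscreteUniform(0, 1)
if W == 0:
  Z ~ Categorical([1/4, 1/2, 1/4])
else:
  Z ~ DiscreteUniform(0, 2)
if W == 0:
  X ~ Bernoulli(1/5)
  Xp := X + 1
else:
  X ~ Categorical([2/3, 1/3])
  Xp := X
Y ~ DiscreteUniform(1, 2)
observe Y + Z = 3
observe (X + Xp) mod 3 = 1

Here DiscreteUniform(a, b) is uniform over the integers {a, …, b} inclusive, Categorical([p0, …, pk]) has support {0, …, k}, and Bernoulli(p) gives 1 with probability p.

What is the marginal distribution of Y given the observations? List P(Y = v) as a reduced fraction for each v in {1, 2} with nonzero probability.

Enumerate traces; 2 have nonzero weight after conditioning:
  (W=0, Z=1, X=0, Y=2) weight 1/10
  (W=0, Z=2, X=0, Y=1) weight 1/20
Group by Y:
  weight(Y=1) = 1/20
  weight(Y=2) = 1/10
Total weight = 1/20 + 1/10 = 3/20
P(Y=1 | obs) = 1/20 / 3/20 = 1/3
P(Y=2 | obs) = 1/10 / 3/20 = 2/3

P(Y=1) = 1/3, P(Y=2) = 2/3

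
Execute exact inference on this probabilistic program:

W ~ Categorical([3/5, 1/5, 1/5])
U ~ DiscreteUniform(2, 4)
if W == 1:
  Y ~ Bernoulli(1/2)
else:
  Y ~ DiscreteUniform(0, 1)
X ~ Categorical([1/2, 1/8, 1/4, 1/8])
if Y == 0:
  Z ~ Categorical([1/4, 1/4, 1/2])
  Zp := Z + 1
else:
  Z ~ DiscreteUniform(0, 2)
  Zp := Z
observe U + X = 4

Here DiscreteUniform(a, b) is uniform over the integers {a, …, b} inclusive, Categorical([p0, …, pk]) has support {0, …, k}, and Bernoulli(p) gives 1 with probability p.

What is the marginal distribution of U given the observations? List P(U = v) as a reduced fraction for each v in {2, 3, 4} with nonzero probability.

Enumerate traces; 54 have nonzero weight after conditioning:
  (W=0, U=2, Y=0, X=2, Z=0) weight 1/160
  (W=0, U=2, Y=0, X=2, Z=1) weight 1/160
  (W=0, U=2, Y=0, X=2, Z=2) weight 1/80
  (W=0, U=2, Y=1, X=2, Z=0) weight 1/120
  (W=0, U=2, Y=1, X=2, Z=1) weight 1/120
  (W=0, U=2, Y=1, X=2, Z=2) weight 1/120
  (W=0, U=3, Y=0, X=1, Z=0) weight 1/320
  (W=0, U=3, Y=0, X=1, Z=1) weight 1/320
  (W=0, U=4, Y=0, X=0, Z=0) weight 1/80
  … 45 more
Group by U:
  weight(U=2) = 1/12
  weight(U=3) = 1/24
  weight(U=4) = 1/6
Total weight = 1/12 + 1/24 + 1/6 = 7/24
P(U=2 | obs) = 1/12 / 7/24 = 2/7
P(U=3 | obs) = 1/24 / 7/24 = 1/7
P(U=4 | obs) = 1/6 / 7/24 = 4/7

P(U=2) = 2/7, P(U=3) = 1/7, P(U=4) = 4/7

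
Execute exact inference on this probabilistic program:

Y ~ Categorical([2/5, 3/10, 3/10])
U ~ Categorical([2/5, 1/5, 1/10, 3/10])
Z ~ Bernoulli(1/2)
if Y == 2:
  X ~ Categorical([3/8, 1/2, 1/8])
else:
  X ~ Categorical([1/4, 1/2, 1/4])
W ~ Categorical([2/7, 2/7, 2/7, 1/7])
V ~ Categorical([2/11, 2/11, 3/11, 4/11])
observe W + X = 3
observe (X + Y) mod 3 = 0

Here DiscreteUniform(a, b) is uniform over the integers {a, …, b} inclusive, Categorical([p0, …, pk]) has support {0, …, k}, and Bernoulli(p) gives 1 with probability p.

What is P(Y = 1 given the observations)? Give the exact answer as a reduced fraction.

P(Y = 1 | obs) = 3/11

Enumerate traces; 96 have nonzero weight after conditioning:
  (Y=0, U=0, Z=0, X=0, W=3, V=0) weight 1/1925
  (Y=0, U=0, Z=0, X=0, W=3, V=1) weight 1/1925
  (Y=0, U=0, Z=0, X=0, W=3, V=2) weight 3/3850
  (Y=0, U=0, Z=0, X=0, W=3, V=3) weight 2/1925
  (Y=0, U=0, Z=1, X=0, W=3, V=0) weight 1/1925
  (Y=0, U=0, Z=1, X=0, W=3, V=1) weight 1/1925
  (Y=0, U=0, Z=1, X=0, W=3, V=2) weight 3/3850
  (Y=0, U=0, Z=1, X=0, W=3, V=3) weight 2/1925
  (Y=1, U=0, Z=0, X=2, W=1, V=0) weight 3/3850
  (Y=2, U=0, Z=0, X=1, W=2, V=0) weight 3/1925
  … 86 more
Group by Y:
  weight(Y=0) = 1/70
  weight(Y=1) = 3/140
  weight(Y=2) = 3/70
Total weight = 1/70 + 3/140 + 3/70 = 11/140
P(Y=0 | obs) = 1/70 / 11/140 = 2/11
P(Y=1 | obs) = 3/140 / 11/140 = 3/11
P(Y=2 | obs) = 3/70 / 11/140 = 6/11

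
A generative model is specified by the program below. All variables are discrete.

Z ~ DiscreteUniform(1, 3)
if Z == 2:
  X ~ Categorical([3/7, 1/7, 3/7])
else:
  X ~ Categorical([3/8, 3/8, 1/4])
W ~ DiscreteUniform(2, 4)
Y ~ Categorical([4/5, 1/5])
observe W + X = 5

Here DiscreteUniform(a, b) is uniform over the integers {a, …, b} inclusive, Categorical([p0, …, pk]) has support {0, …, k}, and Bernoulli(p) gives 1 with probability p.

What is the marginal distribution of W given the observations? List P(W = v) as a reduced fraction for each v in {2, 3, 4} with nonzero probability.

Enumerate traces; 12 have nonzero weight after conditioning:
  (Z=1, X=1, W=4, Y=0) weight 1/30
  (Z=1, X=1, W=4, Y=1) weight 1/120
  (Z=1, X=2, W=3, Y=0) weight 1/45
  (Z=1, X=2, W=3, Y=1) weight 1/180
  (Z=2, X=1, W=4, Y=0) weight 4/315
  (Z=2, X=1, W=4, Y=1) weight 1/315
  (Z=2, X=2, W=3, Y=0) weight 4/105
  (Z=2, X=2, W=3, Y=1) weight 1/105
  … 4 more
Group by W:
  weight(W=3) = 13/126
  weight(W=4) = 25/252
Total weight = 13/126 + 25/252 = 17/84
P(W=3 | obs) = 13/126 / 17/84 = 26/51
P(W=4 | obs) = 25/252 / 17/84 = 25/51

P(W=3) = 26/51, P(W=4) = 25/51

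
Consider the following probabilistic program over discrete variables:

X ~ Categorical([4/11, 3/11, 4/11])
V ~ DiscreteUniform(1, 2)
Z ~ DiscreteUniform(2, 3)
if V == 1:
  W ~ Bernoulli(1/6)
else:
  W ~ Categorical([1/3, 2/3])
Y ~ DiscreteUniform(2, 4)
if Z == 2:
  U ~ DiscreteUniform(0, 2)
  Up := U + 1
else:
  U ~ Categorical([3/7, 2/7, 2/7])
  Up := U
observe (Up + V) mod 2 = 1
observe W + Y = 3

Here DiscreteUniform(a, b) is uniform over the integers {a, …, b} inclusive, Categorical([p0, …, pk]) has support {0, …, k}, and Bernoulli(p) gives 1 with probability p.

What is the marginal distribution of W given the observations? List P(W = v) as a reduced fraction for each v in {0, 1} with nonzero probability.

P(W=0) = 25/42, P(W=1) = 17/42

Enumerate traces; 36 have nonzero weight after conditioning:
  (X=0, V=1, Z=2, W=0, Y=3, U=1) weight 5/594
  (X=0, V=1, Z=2, W=1, Y=2, U=1) weight 1/594
  (X=0, V=1, Z=3, W=0, Y=3, U=0) weight 5/462
  (X=0, V=1, Z=3, W=0, Y=3, U=2) weight 5/693
  (X=0, V=1, Z=3, W=1, Y=2, U=0) weight 1/462
  (X=0, V=1, Z=3, W=1, Y=2, U=2) weight 1/693
  (X=0, V=2, Z=2, W=0, Y=3, U=0) weight 1/297
  (X=0, V=2, Z=2, W=0, Y=3, U=2) weight 1/297
  … 28 more
Group by W:
  weight(W=0) = 25/252
  weight(W=1) = 17/252
Total weight = 25/252 + 17/252 = 1/6
P(W=0 | obs) = 25/252 / 1/6 = 25/42
P(W=1 | obs) = 17/252 / 1/6 = 17/42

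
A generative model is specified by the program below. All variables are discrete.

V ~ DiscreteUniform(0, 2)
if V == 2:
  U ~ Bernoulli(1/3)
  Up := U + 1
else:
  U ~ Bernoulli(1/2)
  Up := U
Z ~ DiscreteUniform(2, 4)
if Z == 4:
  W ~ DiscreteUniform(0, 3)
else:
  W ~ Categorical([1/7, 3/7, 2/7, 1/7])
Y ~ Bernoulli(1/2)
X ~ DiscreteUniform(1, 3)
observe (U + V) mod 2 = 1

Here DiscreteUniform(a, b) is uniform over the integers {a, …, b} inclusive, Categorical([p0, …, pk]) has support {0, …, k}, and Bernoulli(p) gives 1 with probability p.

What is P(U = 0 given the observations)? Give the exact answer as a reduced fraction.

Enumerate traces; 216 have nonzero weight after conditioning:
  (V=0, U=1, Z=2, W=0, Y=0, X=1) weight 1/756
  (V=0, U=1, Z=2, W=0, Y=0, X=2) weight 1/756
  (V=0, U=1, Z=2, W=0, Y=0, X=3) weight 1/756
  (V=0, U=1, Z=2, W=0, Y=1, X=1) weight 1/756
  (V=0, U=1, Z=2, W=0, Y=1, X=2) weight 1/756
  (V=0, U=1, Z=2, W=0, Y=1, X=3) weight 1/756
  (V=0, U=1, Z=2, W=1, Y=0, X=1) weight 1/252
  (V=0, U=1, Z=2, W=1, Y=0, X=2) weight 1/252
  (V=1, U=0, Z=2, W=0, Y=0, X=1) weight 1/756
  … 207 more
Group by U:
  weight(U=0) = 1/6
  weight(U=1) = 5/18
Total weight = 1/6 + 5/18 = 4/9
P(U=0 | obs) = 1/6 / 4/9 = 3/8
P(U=1 | obs) = 5/18 / 4/9 = 5/8

P(U = 0 | obs) = 3/8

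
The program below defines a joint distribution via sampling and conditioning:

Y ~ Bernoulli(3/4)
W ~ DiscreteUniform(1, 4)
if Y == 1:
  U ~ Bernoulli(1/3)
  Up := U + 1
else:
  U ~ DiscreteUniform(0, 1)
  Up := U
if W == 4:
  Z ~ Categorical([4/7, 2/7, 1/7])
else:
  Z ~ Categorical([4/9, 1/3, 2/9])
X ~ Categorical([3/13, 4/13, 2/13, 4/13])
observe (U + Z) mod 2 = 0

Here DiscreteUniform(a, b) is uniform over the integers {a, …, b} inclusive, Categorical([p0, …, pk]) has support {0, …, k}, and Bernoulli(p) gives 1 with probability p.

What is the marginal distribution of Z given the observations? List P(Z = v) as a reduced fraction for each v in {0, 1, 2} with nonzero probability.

P(Z=0) = 100/183, P(Z=1) = 27/122, P(Z=2) = 85/366

Enumerate traces; 96 have nonzero weight after conditioning:
  (Y=0, W=1, U=0, Z=0, X=0) weight 1/312
  (Y=0, W=1, U=0, Z=0, X=1) weight 1/234
  (Y=0, W=1, U=0, Z=0, X=2) weight 1/468
  (Y=0, W=1, U=0, Z=0, X=3) weight 1/234
  (Y=0, W=1, U=0, Z=2, X=0) weight 1/624
  (Y=0, W=1, U=0, Z=2, X=1) weight 1/468
  (Y=0, W=1, U=0, Z=2, X=2) weight 1/936
  (Y=0, W=1, U=0, Z=2, X=3) weight 1/468
  (Y=0, W=1, U=1, Z=1, X=0) weight 1/416
  … 87 more
Group by Z:
  weight(Z=0) = 25/84
  weight(Z=1) = 27/224
  weight(Z=2) = 85/672
Total weight = 25/84 + 27/224 + 85/672 = 61/112
P(Z=0 | obs) = 25/84 / 61/112 = 100/183
P(Z=1 | obs) = 27/224 / 61/112 = 27/122
P(Z=2 | obs) = 85/672 / 61/112 = 85/366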